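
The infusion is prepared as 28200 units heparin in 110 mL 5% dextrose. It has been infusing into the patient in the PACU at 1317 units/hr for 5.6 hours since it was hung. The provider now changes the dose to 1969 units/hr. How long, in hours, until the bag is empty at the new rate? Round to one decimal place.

Initial rate:
Concentration = 28200 units ÷ 110 mL = 256.3636 units/mL
Rate = 1317 units/hr ÷ 256.3636 units/mL = 5.137234 mL/hr
Volume infused so far = 5.137234 mL/hr × 5.6 hr = 28.76851 mL
Volume remaining = 110 − 28.76851 = 81.23149 mL
New rate:
Rate = 1969 units/hr ÷ 256.3636 units/mL = 7.680496 mL/hr
Time remaining = 81.23149 mL ÷ 7.680496 mL/hr = 10.57633 hr

10.6 hours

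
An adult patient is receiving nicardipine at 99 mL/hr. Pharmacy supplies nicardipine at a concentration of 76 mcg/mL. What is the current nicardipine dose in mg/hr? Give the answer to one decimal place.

Concentration = 76 mcg/mL = 0.076 mg/mL
Drug rate = 99 mL/hr × 0.076 mg/mL = 7.524 mg/hr

7.5 mg/hr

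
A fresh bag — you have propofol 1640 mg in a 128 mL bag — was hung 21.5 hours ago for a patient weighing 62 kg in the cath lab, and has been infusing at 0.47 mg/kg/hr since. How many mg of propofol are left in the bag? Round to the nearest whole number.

Dose = 0.47 mg/kg/hr × 62 kg = 29.14 mg/hr
Concentration = 1640 mg ÷ 128 mL = 12.8125 mg/mL
Rate = 29.14 mg/hr ÷ 12.8125 mg/mL = 2.274341 mL/hr
Volume infused = 2.274341 mL/hr × 21.5 hr = 48.89834 mL
Volume remaining = 128 − 48.89834 = 79.10166 mL
Drug remaining = 79.10166 mL × 12.8125 mg/mL = 1013.49 mg

1013 mg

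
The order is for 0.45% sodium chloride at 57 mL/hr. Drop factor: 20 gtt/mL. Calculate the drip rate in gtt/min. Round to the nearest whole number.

57 mL/hr ÷ 60 min/hr = 0.95 mL/min
0.95 mL/min × 20 gtt/mL = 19 gtt/min

19 gtt/min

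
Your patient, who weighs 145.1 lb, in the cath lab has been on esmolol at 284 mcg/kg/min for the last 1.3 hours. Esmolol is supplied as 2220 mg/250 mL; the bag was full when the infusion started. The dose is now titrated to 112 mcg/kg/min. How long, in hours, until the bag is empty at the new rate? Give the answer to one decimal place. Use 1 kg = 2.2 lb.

Initial rate:
Weight = 145.1 lb ÷ 2.2 lb/kg = 65.95455 kg
Dose = 284 mcg/kg/min × 65.95455 kg = 18731.09 mcg/min
18731.09 mcg/min × 60 min/hr = 1123865 mcg/hr
Concentration = 2220 mg ÷ 250 mL = 8.88 mg/mL = 8880 mcg/mL
Rate = 1123865 mcg/hr ÷ 8880 mcg/mL = 126.5614 mL/hr
Volume infused so far = 126.5614 mL/hr × 1.3 hr = 164.5299 mL
Volume remaining = 250 − 164.5299 = 85.47015 mL
New rate:
Dose = 112 mcg/kg/min × 65.95455 kg = 7386.909 mcg/min
7386.909 mcg/min × 60 min/hr = 443214.5 mcg/hr
Rate = 443214.5 mcg/hr ÷ 8880 mcg/mL = 49.91155 mL/hr
Time remaining = 85.47015 mL ÷ 49.91155 mL/hr = 1.712432 hr

1.7 hours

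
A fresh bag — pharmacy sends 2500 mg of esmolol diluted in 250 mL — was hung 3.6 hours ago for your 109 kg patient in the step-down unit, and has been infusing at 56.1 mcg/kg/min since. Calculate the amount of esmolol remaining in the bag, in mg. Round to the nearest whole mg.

Dose = 56.1 mcg/kg/min × 109 kg = 6114.9 mcg/min
6114.9 mcg/min × 60 min/hr = 366894 mcg/hr
Concentration = 2500 mg ÷ 250 mL = 10 mg/mL = 10000 mcg/mL
Rate = 366894 mcg/hr ÷ 10000 mcg/mL = 36.6894 mL/hr
Volume infused = 36.6894 mL/hr × 3.6 hr = 132.0818 mL
Volume remaining = 250 − 132.0818 = 117.9182 mL
Drug remaining = 117.9182 mL × 10000 mcg/mL = 1179182 mcg = 1179.182 mg

1179 mg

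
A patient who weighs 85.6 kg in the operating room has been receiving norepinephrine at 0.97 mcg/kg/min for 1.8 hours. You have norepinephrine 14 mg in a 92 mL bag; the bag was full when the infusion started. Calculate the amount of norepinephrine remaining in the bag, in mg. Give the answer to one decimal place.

5.0 mg

Dose = 0.97 mcg/kg/min × 85.6 kg = 83.032 mcg/min
83.032 mcg/min × 60 min/hr = 4981.92 mcg/hr
Concentration = 14 mg ÷ 92 mL = 0.1521739 mg/mL = 152.1739 mcg/mL
Rate = 4981.92 mcg/hr ÷ 152.1739 mcg/mL = 32.73833 mL/hr
Volume infused = 32.73833 mL/hr × 1.8 hr = 58.929 mL
Volume remaining = 92 − 58.929 = 33.071 mL
Drug remaining = 33.071 mL × 152.1739 mcg/mL = 5032.544 mcg = 5.032544 mg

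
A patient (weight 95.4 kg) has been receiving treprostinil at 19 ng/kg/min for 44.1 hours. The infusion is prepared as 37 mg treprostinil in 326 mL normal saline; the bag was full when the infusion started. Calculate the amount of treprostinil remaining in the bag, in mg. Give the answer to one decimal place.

Dose = 19 ng/kg/min × 95.4 kg = 1812.6 ng/min
1812.6 ng/min × 60 min/hr = 108756 ng/hr
Concentration = 37 mg ÷ 326 mL = 0.1134969 mg/mL = 113496.9 ng/mL
Rate = 108756 ng/hr ÷ 113496.9 ng/mL = 0.9582285 mL/hr
Volume infused = 0.9582285 mL/hr × 44.1 hr = 42.25788 mL
Volume remaining = 326 − 42.25788 = 283.7421 mL
Drug remaining = 283.7421 mL × 113496.9 ng/mL = 32203860 ng = 32.20386 mg

32.2 mg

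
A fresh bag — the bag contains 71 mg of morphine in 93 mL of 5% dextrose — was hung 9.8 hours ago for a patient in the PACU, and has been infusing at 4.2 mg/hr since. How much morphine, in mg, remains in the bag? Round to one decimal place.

29.8 mg

Concentration = 71 mg ÷ 93 mL = 0.7634409 mg/mL
Rate = 4.2 mg/hr ÷ 0.7634409 mg/mL = 5.501408 mL/hr
Volume infused = 5.501408 mL/hr × 9.8 hr = 53.9138 mL
Volume remaining = 93 − 53.9138 = 39.0862 mL
Drug remaining = 39.0862 mL × 0.7634409 mg/mL = 29.84 mg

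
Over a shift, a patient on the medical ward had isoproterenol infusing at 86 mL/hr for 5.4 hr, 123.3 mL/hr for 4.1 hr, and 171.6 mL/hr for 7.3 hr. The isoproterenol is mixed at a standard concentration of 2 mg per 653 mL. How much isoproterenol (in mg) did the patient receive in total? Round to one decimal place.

Concentration = 2 mg ÷ 653 mL = 0.003062787 mg/mL
Stage 1: 86 mL/hr × 5.4 hr = 464.4 mL → 464.4 mL × 0.003062787 mg/mL = 1.422358 mg
Stage 2: 123.3 mL/hr × 4.1 hr = 505.53 mL → 505.53 mL × 0.003062787 mg/mL = 1.548331 mg
Stage 3: 171.6 mL/hr × 7.3 hr = 1252.68 mL → 1252.68 mL × 0.003062787 mg/mL = 3.836692 mg
Total = 1.422358 + 1.548331 + 3.836692 = 6.807381 mg

6.8 mg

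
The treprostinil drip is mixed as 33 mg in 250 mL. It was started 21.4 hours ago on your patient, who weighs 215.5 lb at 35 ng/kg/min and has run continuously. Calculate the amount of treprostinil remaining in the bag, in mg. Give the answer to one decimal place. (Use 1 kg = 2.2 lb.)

Weight = 215.5 lb ÷ 2.2 lb/kg = 97.95455 kg
Dose = 35 ng/kg/min × 97.95455 kg = 3428.409 ng/min
3428.409 ng/min × 60 min/hr = 205704.5 ng/hr
Concentration = 33 mg ÷ 250 mL = 0.132 mg/mL = 132000 ng/mL
Rate = 205704.5 ng/hr ÷ 132000 ng/mL = 1.558368 mL/hr
Volume infused = 1.558368 mL/hr × 21.4 hr = 33.34907 mL
Volume remaining = 250 − 33.34907 = 216.6509 mL
Drug remaining = 216.6509 mL × 132000 ng/mL = 28597923 ng = 28.59792 mg

28.6 mg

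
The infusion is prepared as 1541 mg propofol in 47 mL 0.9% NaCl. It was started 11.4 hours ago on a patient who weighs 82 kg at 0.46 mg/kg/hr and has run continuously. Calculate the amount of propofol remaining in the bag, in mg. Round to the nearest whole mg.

1111 mg

Dose = 0.46 mg/kg/hr × 82 kg = 37.72 mg/hr
Concentration = 1541 mg ÷ 47 mL = 32.78723 mg/mL
Rate = 37.72 mg/hr ÷ 32.78723 mg/mL = 1.150448 mL/hr
Volume infused = 1.150448 mL/hr × 11.4 hr = 13.1151 mL
Volume remaining = 47 − 13.1151 = 33.8849 mL
Drug remaining = 33.8849 mL × 32.78723 mg/mL = 1110.992 mg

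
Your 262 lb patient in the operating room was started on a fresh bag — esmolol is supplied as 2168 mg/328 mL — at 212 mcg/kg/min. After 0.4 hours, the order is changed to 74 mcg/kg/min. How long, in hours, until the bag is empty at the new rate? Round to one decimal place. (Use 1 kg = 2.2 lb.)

Initial rate:
Weight = 262 lb ÷ 2.2 lb/kg = 119.0909 kg
Dose = 212 mcg/kg/min × 119.0909 kg = 25247.27 mcg/min
25247.27 mcg/min × 60 min/hr = 1514836 mcg/hr
Concentration = 2168 mg ÷ 328 mL = 6.609756 mg/mL = 6609.756 mcg/mL
Rate = 1514836 mcg/hr ÷ 6609.756 mcg/mL = 229.1819 mL/hr
Volume infused so far = 229.1819 mL/hr × 0.4 hr = 91.67275 mL
Volume remaining = 328 − 91.67275 = 236.3272 mL
New rate:
Dose = 74 mcg/kg/min × 119.0909 kg = 8812.727 mcg/min
8812.727 mcg/min × 60 min/hr = 528763.6 mcg/hr
Rate = 528763.6 mcg/hr ÷ 6609.756 mcg/mL = 79.99745 mL/hr
Time remaining = 236.3272 mL ÷ 79.99745 mL/hr = 2.954185 hr

3.0 hours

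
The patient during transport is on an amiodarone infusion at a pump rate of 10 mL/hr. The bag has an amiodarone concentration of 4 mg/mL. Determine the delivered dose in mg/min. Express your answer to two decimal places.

Drug rate = 10 mL/hr × 4 mg/mL = 40 mg/hr
40 mg/hr ÷ 60 min/hr = 0.6666667 mg/min

0.67 mg/min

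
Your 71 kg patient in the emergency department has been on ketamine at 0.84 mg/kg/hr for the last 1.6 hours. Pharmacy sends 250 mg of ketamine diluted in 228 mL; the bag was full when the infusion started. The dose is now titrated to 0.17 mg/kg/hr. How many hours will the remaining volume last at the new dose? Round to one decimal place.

Initial rate:
Dose = 0.84 mg/kg/hr × 71 kg = 59.64 mg/hr
Concentration = 250 mg ÷ 228 mL = 1.096491 mg/mL
Rate = 59.64 mg/hr ÷ 1.096491 mg/mL = 54.39168 mL/hr
Volume infused so far = 54.39168 mL/hr × 1.6 hr = 87.02669 mL
Volume remaining = 228 − 87.02669 = 140.9733 mL
New rate:
Dose = 0.17 mg/kg/hr × 71 kg = 12.07 mg/hr
Rate = 12.07 mg/hr ÷ 1.096491 mg/mL = 11.00784 mL/hr
Time remaining = 140.9733 mL ÷ 11.00784 mL/hr = 12.80663 hr

12.8 hours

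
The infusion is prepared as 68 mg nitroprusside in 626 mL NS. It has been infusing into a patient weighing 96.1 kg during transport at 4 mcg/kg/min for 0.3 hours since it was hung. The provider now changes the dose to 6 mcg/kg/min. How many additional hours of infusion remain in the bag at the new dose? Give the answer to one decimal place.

1.8 hours

Initial rate:
Dose = 4 mcg/kg/min × 96.1 kg = 384.4 mcg/min
384.4 mcg/min × 60 min/hr = 23064 mcg/hr
Concentration = 68 mg ÷ 626 mL = 0.1086262 mg/mL = 108.6262 mcg/mL
Rate = 23064 mcg/hr ÷ 108.6262 mcg/mL = 212.3245 mL/hr
Volume infused so far = 212.3245 mL/hr × 0.3 hr = 63.69734 mL
Volume remaining = 626 − 63.69734 = 562.3027 mL
New rate:
Dose = 6 mcg/kg/min × 96.1 kg = 576.6 mcg/min
576.6 mcg/min × 60 min/hr = 34596 mcg/hr
Rate = 34596 mcg/hr ÷ 108.6262 mcg/mL = 318.4867 mL/hr
Time remaining = 562.3027 mL ÷ 318.4867 mL/hr = 1.765545 hr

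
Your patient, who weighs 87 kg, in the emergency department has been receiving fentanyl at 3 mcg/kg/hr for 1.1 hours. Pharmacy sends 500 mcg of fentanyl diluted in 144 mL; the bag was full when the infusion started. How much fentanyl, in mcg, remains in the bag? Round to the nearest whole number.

Dose = 3 mcg/kg/hr × 87 kg = 261 mcg/hr
Concentration = 500 mcg ÷ 144 mL = 3.472222 mcg/mL
Rate = 261 mcg/hr ÷ 3.472222 mcg/mL = 75.168 mL/hr
Volume infused = 75.168 mL/hr × 1.1 hr = 82.6848 mL
Volume remaining = 144 − 82.6848 = 61.3152 mL
Drug remaining = 61.3152 mL × 3.472222 mcg/mL = 212.9 mcg

213 mcg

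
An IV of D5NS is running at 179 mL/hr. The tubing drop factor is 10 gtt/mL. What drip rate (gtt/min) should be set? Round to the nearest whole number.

30 gtt/min

179 mL/hr ÷ 60 min/hr = 2.983333 mL/min
2.983333 mL/min × 10 gtt/mL = 29.83333 gtt/min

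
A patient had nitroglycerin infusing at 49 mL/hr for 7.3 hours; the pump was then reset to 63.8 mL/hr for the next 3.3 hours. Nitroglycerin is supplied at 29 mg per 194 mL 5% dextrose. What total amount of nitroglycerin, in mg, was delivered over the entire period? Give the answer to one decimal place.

Concentration = 29 mg ÷ 194 mL = 0.1494845 mg/mL
Stage 1: 49 mL/hr × 7.3 hr = 357.7 mL → 357.7 mL × 0.1494845 mg/mL = 53.47062 mg
Stage 2: 63.8 mL/hr × 3.3 hr = 210.54 mL → 210.54 mL × 0.1494845 mg/mL = 31.47247 mg
Total = 53.47062 + 31.47247 = 84.94309 mg

84.9 mg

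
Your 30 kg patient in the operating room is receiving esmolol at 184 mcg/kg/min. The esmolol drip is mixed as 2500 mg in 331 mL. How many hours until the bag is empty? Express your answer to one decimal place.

7.5 hours

Dose = 184 mcg/kg/min × 30 kg = 5520 mcg/min
5520 mcg/min × 60 min/hr = 331200 mcg/hr
Concentration = 2500 mg ÷ 331 mL = 7.55287 mg/mL = 7552.87 mcg/mL
Rate = 331200 mcg/hr ÷ 7552.87 mcg/mL = 43.85088 mL/hr
Duration = 331 mL ÷ 43.85088 mL/hr = 7.548309 hr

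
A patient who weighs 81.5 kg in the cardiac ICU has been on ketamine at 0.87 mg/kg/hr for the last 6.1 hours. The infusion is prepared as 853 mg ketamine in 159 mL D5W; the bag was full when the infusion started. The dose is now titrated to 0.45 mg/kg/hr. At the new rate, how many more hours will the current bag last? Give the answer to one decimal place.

11.5 hours

Initial rate:
Dose = 0.87 mg/kg/hr × 81.5 kg = 70.905 mg/hr
Concentration = 853 mg ÷ 159 mL = 5.36478 mg/mL
Rate = 70.905 mg/hr ÷ 5.36478 mg/mL = 13.21676 mL/hr
Volume infused so far = 13.21676 mL/hr × 6.1 hr = 80.62223 mL
Volume remaining = 159 − 80.62223 = 78.37777 mL
New rate:
Dose = 0.45 mg/kg/hr × 81.5 kg = 36.675 mg/hr
Rate = 36.675 mg/hr ÷ 5.36478 mg/mL = 6.836254 mL/hr
Time remaining = 78.37777 mL ÷ 6.836254 mL/hr = 11.46502 hr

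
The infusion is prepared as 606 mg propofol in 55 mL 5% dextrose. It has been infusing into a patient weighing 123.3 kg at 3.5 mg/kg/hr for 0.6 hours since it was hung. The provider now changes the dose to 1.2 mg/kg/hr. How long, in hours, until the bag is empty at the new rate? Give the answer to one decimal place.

2.3 hours

Initial rate:
Dose = 3.5 mg/kg/hr × 123.3 kg = 431.55 mg/hr
Concentration = 606 mg ÷ 55 mL = 11.01818 mg/mL
Rate = 431.55 mg/hr ÷ 11.01818 mg/mL = 39.16708 mL/hr
Volume infused so far = 39.16708 mL/hr × 0.6 hr = 23.50025 mL
Volume remaining = 55 − 23.50025 = 31.49975 mL
New rate:
Dose = 1.2 mg/kg/hr × 123.3 kg = 147.96 mg/hr
Rate = 147.96 mg/hr ÷ 11.01818 mg/mL = 13.42871 mL/hr
Time remaining = 31.49975 mL ÷ 13.42871 mL/hr = 2.345702 hr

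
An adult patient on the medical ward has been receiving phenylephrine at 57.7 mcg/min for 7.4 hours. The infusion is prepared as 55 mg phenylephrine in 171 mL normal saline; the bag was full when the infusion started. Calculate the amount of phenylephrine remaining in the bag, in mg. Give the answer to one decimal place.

57.7 mcg/min × 60 min/hr = 3462 mcg/hr
Concentration = 55 mg ÷ 171 mL = 0.3216374 mg/mL = 321.6374 mcg/mL
Rate = 3462 mcg/hr ÷ 321.6374 mcg/mL = 10.76367 mL/hr
Volume infused = 10.76367 mL/hr × 7.4 hr = 79.65118 mL
Volume remaining = 171 − 79.65118 = 91.34882 mL
Drug remaining = 91.34882 mL × 321.6374 mcg/mL = 29381.2 mcg = 29.3812 mg

29.4 mg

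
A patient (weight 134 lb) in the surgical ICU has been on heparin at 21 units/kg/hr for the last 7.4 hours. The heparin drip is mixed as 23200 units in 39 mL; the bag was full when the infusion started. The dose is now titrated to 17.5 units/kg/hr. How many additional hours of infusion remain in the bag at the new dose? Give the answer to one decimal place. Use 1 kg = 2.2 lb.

Initial rate:
Weight = 134 lb ÷ 2.2 lb/kg = 60.90909 kg
Dose = 21 units/kg/hr × 60.90909 kg = 1279.091 units/hr
Concentration = 23200 units ÷ 39 mL = 594.8718 units/mL
Rate = 1279.091 units/hr ÷ 594.8718 units/mL = 2.150196 mL/hr
Volume infused so far = 2.150196 mL/hr × 7.4 hr = 15.91145 mL
Volume remaining = 39 − 15.91145 = 23.08855 mL
New rate:
Dose = 17.5 units/kg/hr × 60.90909 kg = 1065.909 units/hr
Rate = 1065.909 units/hr ÷ 594.8718 units/mL = 1.79183 mL/hr
Time remaining = 23.08855 mL ÷ 1.79183 mL/hr = 12.88546 hr

12.9 hours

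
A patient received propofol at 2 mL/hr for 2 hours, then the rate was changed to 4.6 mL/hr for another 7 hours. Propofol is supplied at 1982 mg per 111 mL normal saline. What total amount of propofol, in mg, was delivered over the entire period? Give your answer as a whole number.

646 mg

Concentration = 1982 mg ÷ 111 mL = 17.85586 mg/mL
Stage 1: 2 mL/hr × 2 hr = 4 mL → 4 mL × 17.85586 mg/mL = 71.42342 mg
Stage 2: 4.6 mL/hr × 7 hr = 32.2 mL → 32.2 mL × 17.85586 mg/mL = 574.9586 mg
Total = 71.42342 + 574.9586 = 646.382 mg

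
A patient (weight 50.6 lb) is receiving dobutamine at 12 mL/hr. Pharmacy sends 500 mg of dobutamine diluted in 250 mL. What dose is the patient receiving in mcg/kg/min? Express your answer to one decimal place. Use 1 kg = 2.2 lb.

Weight = 50.6 lb ÷ 2.2 lb/kg = 23 kg
Concentration = 500 mg ÷ 250 mL = 2 mg/mL = 2000 mcg/mL
Drug rate = 12 mL/hr × 2000 mcg/mL = 24000 mcg/hr
24000 mcg/hr ÷ 60 min/hr = 400 mcg/min
400 mcg/min ÷ 23 kg = 17.3913 mcg/kg/min

17.4 mcg/kg/min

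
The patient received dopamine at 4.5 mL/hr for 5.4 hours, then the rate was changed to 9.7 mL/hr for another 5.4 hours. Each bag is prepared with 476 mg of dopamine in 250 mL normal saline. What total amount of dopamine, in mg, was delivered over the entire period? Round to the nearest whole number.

Concentration = 476 mg ÷ 250 mL = 1.904 mg/mL
Stage 1: 4.5 mL/hr × 5.4 hr = 24.3 mL → 24.3 mL × 1.904 mg/mL = 46.2672 mg
Stage 2: 9.7 mL/hr × 5.4 hr = 52.38 mL → 52.38 mL × 1.904 mg/mL = 99.73152 mg
Total = 46.2672 + 99.73152 = 145.9987 mg

146 mg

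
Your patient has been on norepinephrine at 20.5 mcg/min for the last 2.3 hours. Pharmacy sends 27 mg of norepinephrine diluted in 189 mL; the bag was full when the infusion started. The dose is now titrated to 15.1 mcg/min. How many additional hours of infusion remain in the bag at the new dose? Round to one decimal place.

Initial rate:
20.5 mcg/min × 60 min/hr = 1230 mcg/hr
Concentration = 27 mg ÷ 189 mL = 0.1428571 mg/mL = 142.8571 mcg/mL
Rate = 1230 mcg/hr ÷ 142.8571 mcg/mL = 8.61 mL/hr
Volume infused so far = 8.61 mL/hr × 2.3 hr = 19.803 mL
Volume remaining = 189 − 19.803 = 169.197 mL
New rate:
15.1 mcg/min × 60 min/hr = 906 mcg/hr
Rate = 906 mcg/hr ÷ 142.8571 mcg/mL = 6.342 mL/hr
Time remaining = 169.197 mL ÷ 6.342 mL/hr = 26.67881 hr

26.7 hours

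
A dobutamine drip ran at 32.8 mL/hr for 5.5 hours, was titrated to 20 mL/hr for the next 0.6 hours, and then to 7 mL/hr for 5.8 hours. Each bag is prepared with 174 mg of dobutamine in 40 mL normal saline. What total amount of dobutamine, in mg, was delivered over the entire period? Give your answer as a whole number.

Concentration = 174 mg ÷ 40 mL = 4.35 mg/mL
Stage 1: 32.8 mL/hr × 5.5 hr = 180.4 mL → 180.4 mL × 4.35 mg/mL = 784.74 mg
Stage 2: 20 mL/hr × 0.6 hr = 12 mL → 12 mL × 4.35 mg/mL = 52.2 mg
Stage 3: 7 mL/hr × 5.8 hr = 40.6 mL → 40.6 mL × 4.35 mg/mL = 176.61 mg
Total = 784.74 + 52.2 + 176.61 = 1013.55 mg

1014 mg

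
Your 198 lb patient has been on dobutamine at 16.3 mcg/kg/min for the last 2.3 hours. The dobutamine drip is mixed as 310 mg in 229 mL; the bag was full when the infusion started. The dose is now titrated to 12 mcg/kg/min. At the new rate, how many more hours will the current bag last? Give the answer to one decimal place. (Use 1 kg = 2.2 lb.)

Initial rate:
Weight = 198 lb ÷ 2.2 lb/kg = 90 kg
Dose = 16.3 mcg/kg/min × 90 kg = 1467 mcg/min
1467 mcg/min × 60 min/hr = 88020 mcg/hr
Concentration = 310 mg ÷ 229 mL = 1.353712 mg/mL = 1353.712 mcg/mL
Rate = 88020 mcg/hr ÷ 1353.712 mcg/mL = 65.02123 mL/hr
Volume infused so far = 65.02123 mL/hr × 2.3 hr = 149.5488 mL
Volume remaining = 229 − 149.5488 = 79.45118 mL
New rate:
Dose = 12 mcg/kg/min × 90 kg = 1080 mcg/min
1080 mcg/min × 60 min/hr = 64800 mcg/hr
Rate = 64800 mcg/hr ÷ 1353.712 mcg/mL = 47.86839 mL/hr
Time remaining = 79.45118 mL ÷ 47.86839 mL/hr = 1.659784 hr

1.7 hours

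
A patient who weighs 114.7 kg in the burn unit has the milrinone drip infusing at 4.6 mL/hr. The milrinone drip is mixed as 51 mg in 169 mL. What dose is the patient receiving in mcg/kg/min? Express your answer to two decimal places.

0.20 mcg/kg/min

Concentration = 51 mg ÷ 169 mL = 0.3017751 mg/mL = 301.7751 mcg/mL
Drug rate = 4.6 mL/hr × 301.7751 mcg/mL = 1388.166 mcg/hr
1388.166 mcg/hr ÷ 60 min/hr = 23.13609 mcg/min
23.13609 mcg/min ÷ 114.7 kg = 0.2017096 mcg/kg/min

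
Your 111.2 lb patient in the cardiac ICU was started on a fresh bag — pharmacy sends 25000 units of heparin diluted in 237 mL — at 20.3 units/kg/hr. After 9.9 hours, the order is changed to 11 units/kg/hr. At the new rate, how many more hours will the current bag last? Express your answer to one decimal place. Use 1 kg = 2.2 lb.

Initial rate:
Weight = 111.2 lb ÷ 2.2 lb/kg = 50.54545 kg
Dose = 20.3 units/kg/hr × 50.54545 kg = 1026.073 units/hr
Concentration = 25000 units ÷ 237 mL = 105.4852 units/mL
Rate = 1026.073 units/hr ÷ 105.4852 units/mL = 9.727169 mL/hr
Volume infused so far = 9.727169 mL/hr × 9.9 hr = 96.29898 mL
Volume remaining = 237 − 96.29898 = 140.701 mL
New rate:
Dose = 11 units/kg/hr × 50.54545 kg = 556 units/hr
Rate = 556 units/hr ÷ 105.4852 units/mL = 5.27088 mL/hr
Time remaining = 140.701 mL ÷ 5.27088 mL/hr = 26.69403 hr

26.7 hours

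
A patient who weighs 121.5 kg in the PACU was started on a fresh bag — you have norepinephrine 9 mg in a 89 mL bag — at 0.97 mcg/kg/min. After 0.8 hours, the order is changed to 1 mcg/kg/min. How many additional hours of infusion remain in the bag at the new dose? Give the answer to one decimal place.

0.5 hours

Initial rate:
Dose = 0.97 mcg/kg/min × 121.5 kg = 117.855 mcg/min
117.855 mcg/min × 60 min/hr = 7071.3 mcg/hr
Concentration = 9 mg ÷ 89 mL = 0.1011236 mg/mL = 101.1236 mcg/mL
Rate = 7071.3 mcg/hr ÷ 101.1236 mcg/mL = 69.9273 mL/hr
Volume infused so far = 69.9273 mL/hr × 0.8 hr = 55.94184 mL
Volume remaining = 89 − 55.94184 = 33.05816 mL
New rate:
Dose = 1 mcg/kg/min × 121.5 kg = 121.5 mcg/min
121.5 mcg/min × 60 min/hr = 7290 mcg/hr
Rate = 7290 mcg/hr ÷ 101.1236 mcg/mL = 72.09 mL/hr
Time remaining = 33.05816 mL ÷ 72.09 mL/hr = 0.4585679 hr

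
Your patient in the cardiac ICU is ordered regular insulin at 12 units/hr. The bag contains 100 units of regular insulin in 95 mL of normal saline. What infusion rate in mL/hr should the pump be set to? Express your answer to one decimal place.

11.4 mL/hr

Concentration = 100 units ÷ 95 mL = 1.052632 units/mL
Rate = 12 units/hr ÷ 1.052632 units/mL = 11.4 mL/hr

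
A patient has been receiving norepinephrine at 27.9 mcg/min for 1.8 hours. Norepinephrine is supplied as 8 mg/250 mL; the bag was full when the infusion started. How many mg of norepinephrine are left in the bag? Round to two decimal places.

27.9 mcg/min × 60 min/hr = 1674 mcg/hr
Concentration = 8 mg ÷ 250 mL = 0.032 mg/mL = 32 mcg/mL
Rate = 1674 mcg/hr ÷ 32 mcg/mL = 52.3125 mL/hr
Volume infused = 52.3125 mL/hr × 1.8 hr = 94.1625 mL
Volume remaining = 250 − 94.1625 = 155.8375 mL
Drug remaining = 155.8375 mL × 32 mcg/mL = 4986.8 mcg = 4.9868 mg

4.99 mg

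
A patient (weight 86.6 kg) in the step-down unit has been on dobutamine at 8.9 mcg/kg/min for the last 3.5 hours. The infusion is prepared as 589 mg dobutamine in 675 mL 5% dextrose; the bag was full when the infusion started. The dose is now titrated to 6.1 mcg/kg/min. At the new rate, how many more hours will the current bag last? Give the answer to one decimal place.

Initial rate:
Dose = 8.9 mcg/kg/min × 86.6 kg = 770.74 mcg/min
770.74 mcg/min × 60 min/hr = 46244.4 mcg/hr
Concentration = 589 mg ÷ 675 mL = 0.8725926 mg/mL = 872.5926 mcg/mL
Rate = 46244.4 mcg/hr ÷ 872.5926 mcg/mL = 52.99655 mL/hr
Volume infused so far = 52.99655 mL/hr × 3.5 hr = 185.4879 mL
Volume remaining = 675 − 185.4879 = 489.5121 mL
New rate:
Dose = 6.1 mcg/kg/min × 86.6 kg = 528.26 mcg/min
528.26 mcg/min × 60 min/hr = 31695.6 mcg/hr
Rate = 31695.6 mcg/hr ÷ 872.5926 mcg/mL = 36.32348 mL/hr
Time remaining = 489.5121 mL ÷ 36.32348 mL/hr = 13.47646 hr

13.5 hours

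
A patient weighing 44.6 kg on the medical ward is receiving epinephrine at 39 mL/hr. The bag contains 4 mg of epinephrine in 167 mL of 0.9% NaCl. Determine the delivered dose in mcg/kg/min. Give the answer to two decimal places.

Concentration = 4 mg ÷ 167 mL = 0.0239521 mg/mL = 23.9521 mcg/mL
Drug rate = 39 mL/hr × 23.9521 mcg/mL = 934.1317 mcg/hr
934.1317 mcg/hr ÷ 60 min/hr = 15.56886 mcg/min
15.56886 mcg/min ÷ 44.6 kg = 0.3490776 mcg/kg/min

0.35 mcg/kg/min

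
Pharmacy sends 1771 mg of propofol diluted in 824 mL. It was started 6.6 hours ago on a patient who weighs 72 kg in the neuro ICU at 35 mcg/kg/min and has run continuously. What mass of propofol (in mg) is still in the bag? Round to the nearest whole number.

Dose = 35 mcg/kg/min × 72 kg = 2520 mcg/min
2520 mcg/min × 60 min/hr = 151200 mcg/hr
Concentration = 1771 mg ÷ 824 mL = 2.149272 mg/mL = 2149.272 mcg/mL
Rate = 151200 mcg/hr ÷ 2149.272 mcg/mL = 70.34941 mL/hr
Volume infused = 70.34941 mL/hr × 6.6 hr = 464.3061 mL
Volume remaining = 824 − 464.3061 = 359.6939 mL
Drug remaining = 359.6939 mL × 2149.272 mcg/mL = 773080 mcg = 773.08 mg

773 mg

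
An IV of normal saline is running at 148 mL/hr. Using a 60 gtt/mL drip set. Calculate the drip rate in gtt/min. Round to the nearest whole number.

148 gtt/min

148 mL/hr ÷ 60 min/hr = 2.466667 mL/min
2.466667 mL/min × 60 gtt/mL = 148 gtt/min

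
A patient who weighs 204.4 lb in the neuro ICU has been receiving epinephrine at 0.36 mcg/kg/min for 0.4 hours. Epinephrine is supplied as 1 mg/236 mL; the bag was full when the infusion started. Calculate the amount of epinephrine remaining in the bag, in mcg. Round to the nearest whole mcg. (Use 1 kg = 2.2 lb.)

Weight = 204.4 lb ÷ 2.2 lb/kg = 92.90909 kg
Dose = 0.36 mcg/kg/min × 92.90909 kg = 33.44727 mcg/min
33.44727 mcg/min × 60 min/hr = 2006.836 mcg/hr
Concentration = 1 mg ÷ 236 mL = 0.004237288 mg/mL = 4.237288 mcg/mL
Rate = 2006.836 mcg/hr ÷ 4.237288 mcg/mL = 473.6134 mL/hr
Volume infused = 473.6134 mL/hr × 0.4 hr = 189.4454 mL
Volume remaining = 236 − 189.4454 = 46.55465 mL
Drug remaining = 46.55465 mL × 4.237288 mcg/mL = 197.2655 mcg

197 mcg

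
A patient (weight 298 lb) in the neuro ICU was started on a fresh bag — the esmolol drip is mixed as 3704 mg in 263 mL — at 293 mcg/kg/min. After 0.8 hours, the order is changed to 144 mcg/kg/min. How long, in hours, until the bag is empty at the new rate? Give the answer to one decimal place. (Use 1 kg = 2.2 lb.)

Initial rate:
Weight = 298 lb ÷ 2.2 lb/kg = 135.4545 kg
Dose = 293 mcg/kg/min × 135.4545 kg = 39688.18 mcg/min
39688.18 mcg/min × 60 min/hr = 2381291 mcg/hr
Concentration = 3704 mg ÷ 263 mL = 14.08365 mg/mL = 14083.65 mcg/mL
Rate = 2381291 mcg/hr ÷ 14083.65 mcg/mL = 169.0819 mL/hr
Volume infused so far = 169.0819 mL/hr × 0.8 hr = 135.2656 mL
Volume remaining = 263 − 135.2656 = 127.7344 mL
New rate:
Dose = 144 mcg/kg/min × 135.4545 kg = 19505.45 mcg/min
19505.45 mcg/min × 60 min/hr = 1170327 mcg/hr
Rate = 1170327 mcg/hr ÷ 14083.65 mcg/mL = 83.09829 mL/hr
Time remaining = 127.7344 mL ÷ 83.09829 mL/hr = 1.537149 hr

1.5 hours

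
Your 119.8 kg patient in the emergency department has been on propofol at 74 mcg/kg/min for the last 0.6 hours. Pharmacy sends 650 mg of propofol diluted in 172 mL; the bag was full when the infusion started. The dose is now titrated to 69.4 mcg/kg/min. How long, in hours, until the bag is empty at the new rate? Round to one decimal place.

0.7 hours

Initial rate:
Dose = 74 mcg/kg/min × 119.8 kg = 8865.2 mcg/min
8865.2 mcg/min × 60 min/hr = 531912 mcg/hr
Concentration = 650 mg ÷ 172 mL = 3.77907 mg/mL = 3779.07 mcg/mL
Rate = 531912 mcg/hr ÷ 3779.07 mcg/mL = 140.7521 mL/hr
Volume infused so far = 140.7521 mL/hr × 0.6 hr = 84.45126 mL
Volume remaining = 172 − 84.45126 = 87.54874 mL
New rate:
Dose = 69.4 mcg/kg/min × 119.8 kg = 8314.12 mcg/min
8314.12 mcg/min × 60 min/hr = 498847.2 mcg/hr
Rate = 498847.2 mcg/hr ÷ 3779.07 mcg/mL = 132.0026 mL/hr
Time remaining = 87.54874 mL ÷ 132.0026 mL/hr = 0.6632348 hr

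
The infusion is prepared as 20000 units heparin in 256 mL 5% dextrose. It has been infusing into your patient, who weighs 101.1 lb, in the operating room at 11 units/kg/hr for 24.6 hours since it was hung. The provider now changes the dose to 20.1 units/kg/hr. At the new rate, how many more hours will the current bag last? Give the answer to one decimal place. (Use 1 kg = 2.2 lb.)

8.2 hours

Initial rate:
Weight = 101.1 lb ÷ 2.2 lb/kg = 45.95455 kg
Dose = 11 units/kg/hr × 45.95455 kg = 505.5 units/hr
Concentration = 20000 units ÷ 256 mL = 78.125 units/mL
Rate = 505.5 units/hr ÷ 78.125 units/mL = 6.4704 mL/hr
Volume infused so far = 6.4704 mL/hr × 24.6 hr = 159.1718 mL
Volume remaining = 256 − 159.1718 = 96.82816 mL
New rate:
Dose = 20.1 units/kg/hr × 45.95455 kg = 923.6864 units/hr
Rate = 923.6864 units/hr ÷ 78.125 units/mL = 11.82319 mL/hr
Time remaining = 96.82816 mL ÷ 11.82319 mL/hr = 8.189685 hr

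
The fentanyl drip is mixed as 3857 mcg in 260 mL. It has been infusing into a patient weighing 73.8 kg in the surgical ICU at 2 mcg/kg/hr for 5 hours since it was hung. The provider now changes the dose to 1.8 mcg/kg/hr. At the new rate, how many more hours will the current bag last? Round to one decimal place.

23.5 hours

Initial rate:
Dose = 2 mcg/kg/hr × 73.8 kg = 147.6 mcg/hr
Concentration = 3857 mcg ÷ 260 mL = 14.83462 mcg/mL
Rate = 147.6 mcg/hr ÷ 14.83462 mcg/mL = 9.949702 mL/hr
Volume infused so far = 9.949702 mL/hr × 5 hr = 49.74851 mL
Volume remaining = 260 − 49.74851 = 210.2515 mL
New rate:
Dose = 1.8 mcg/kg/hr × 73.8 kg = 132.84 mcg/hr
Rate = 132.84 mcg/hr ÷ 14.83462 mcg/mL = 8.954732 mL/hr
Time remaining = 210.2515 mL ÷ 8.954732 mL/hr = 23.47937 hr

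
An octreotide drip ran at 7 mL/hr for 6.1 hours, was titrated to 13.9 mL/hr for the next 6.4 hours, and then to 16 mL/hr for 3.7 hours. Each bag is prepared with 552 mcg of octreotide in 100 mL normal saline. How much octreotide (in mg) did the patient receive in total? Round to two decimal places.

Concentration = 552 mcg ÷ 100 mL = 5.52 mcg/mL
Stage 1: 7 mL/hr × 6.1 hr = 42.7 mL → 42.7 mL × 5.52 mcg/mL = 235.704 mcg
Stage 2: 13.9 mL/hr × 6.4 hr = 88.96 mL → 88.96 mL × 5.52 mcg/mL = 491.0592 mcg
Stage 3: 16 mL/hr × 3.7 hr = 59.2 mL → 59.2 mL × 5.52 mcg/mL = 326.784 mcg
Total = 235.704 + 491.0592 + 326.784 = 1053.547 mcg = 1.053547 mg

1.05 mg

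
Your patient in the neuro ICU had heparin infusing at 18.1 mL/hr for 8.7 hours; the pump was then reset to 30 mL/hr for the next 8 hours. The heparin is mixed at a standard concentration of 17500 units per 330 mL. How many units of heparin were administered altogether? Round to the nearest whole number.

21078 units

Concentration = 17500 units ÷ 330 mL = 53.0303 units/mL
Stage 1: 18.1 mL/hr × 8.7 hr = 157.47 mL → 157.47 mL × 53.0303 units/mL = 8350.682 units
Stage 2: 30 mL/hr × 8 hr = 240 mL → 240 mL × 53.0303 units/mL = 12727.27 units
Total = 8350.682 + 12727.27 = 21077.95 units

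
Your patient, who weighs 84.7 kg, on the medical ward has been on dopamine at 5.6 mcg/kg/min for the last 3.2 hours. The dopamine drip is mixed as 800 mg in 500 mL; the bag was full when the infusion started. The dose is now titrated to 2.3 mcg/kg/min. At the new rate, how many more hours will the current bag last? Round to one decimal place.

Initial rate:
Dose = 5.6 mcg/kg/min × 84.7 kg = 474.32 mcg/min
474.32 mcg/min × 60 min/hr = 28459.2 mcg/hr
Concentration = 800 mg ÷ 500 mL = 1.6 mg/mL = 1600 mcg/mL
Rate = 28459.2 mcg/hr ÷ 1600 mcg/mL = 17.787 mL/hr
Volume infused so far = 17.787 mL/hr × 3.2 hr = 56.9184 mL
Volume remaining = 500 − 56.9184 = 443.0816 mL
New rate:
Dose = 2.3 mcg/kg/min × 84.7 kg = 194.81 mcg/min
194.81 mcg/min × 60 min/hr = 11688.6 mcg/hr
Rate = 11688.6 mcg/hr ÷ 1600 mcg/mL = 7.305375 mL/hr
Time remaining = 443.0816 mL ÷ 7.305375 mL/hr = 60.65145 hr

60.7 hours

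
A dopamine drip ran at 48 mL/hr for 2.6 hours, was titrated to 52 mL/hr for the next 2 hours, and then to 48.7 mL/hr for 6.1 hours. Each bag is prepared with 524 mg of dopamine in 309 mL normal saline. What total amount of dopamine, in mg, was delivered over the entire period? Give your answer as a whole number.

892 mg

Concentration = 524 mg ÷ 309 mL = 1.695793 mg/mL
Stage 1: 48 mL/hr × 2.6 hr = 124.8 mL → 124.8 mL × 1.695793 mg/mL = 211.635 mg
Stage 2: 52 mL/hr × 2 hr = 104 mL → 104 mL × 1.695793 mg/mL = 176.3625 mg
Stage 3: 48.7 mL/hr × 6.1 hr = 297.07 mL → 297.07 mL × 1.695793 mg/mL = 503.7692 mg
Total = 211.635 + 176.3625 + 503.7692 = 891.7666 mg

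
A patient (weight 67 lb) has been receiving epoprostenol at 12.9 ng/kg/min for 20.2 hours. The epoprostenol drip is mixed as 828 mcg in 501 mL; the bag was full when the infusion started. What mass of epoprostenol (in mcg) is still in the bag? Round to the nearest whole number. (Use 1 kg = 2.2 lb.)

Weight = 67 lb ÷ 2.2 lb/kg = 30.45455 kg
Dose = 12.9 ng/kg/min × 30.45455 kg = 392.8636 ng/min
392.8636 ng/min × 60 min/hr = 23571.82 ng/hr
Concentration = 828 mcg ÷ 501 mL = 1.652695 mcg/mL = 1652.695 ng/mL
Rate = 23571.82 ng/hr ÷ 1652.695 ng/mL = 14.26266 mL/hr
Volume infused = 14.26266 mL/hr × 20.2 hr = 288.1057 mL
Volume remaining = 501 − 288.1057 = 212.8943 mL
Drug remaining = 212.8943 mL × 1652.695 ng/mL = 351849.3 ng = 351.8493 mcg

352 mcg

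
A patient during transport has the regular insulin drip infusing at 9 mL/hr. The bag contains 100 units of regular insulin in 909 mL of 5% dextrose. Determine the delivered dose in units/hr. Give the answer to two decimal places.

Concentration = 100 units ÷ 909 mL = 0.110011 units/mL
Drug rate = 9 mL/hr × 0.110011 units/mL = 0.990099 units/hr

0.99 units/hr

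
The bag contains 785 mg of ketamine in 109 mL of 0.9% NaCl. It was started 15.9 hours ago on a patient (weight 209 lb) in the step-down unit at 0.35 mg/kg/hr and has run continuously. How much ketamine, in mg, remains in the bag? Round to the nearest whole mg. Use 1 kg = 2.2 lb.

Weight = 209 lb ÷ 2.2 lb/kg = 95 kg
Dose = 0.35 mg/kg/hr × 95 kg = 33.25 mg/hr
Concentration = 785 mg ÷ 109 mL = 7.201835 mg/mL
Rate = 33.25 mg/hr ÷ 7.201835 mg/mL = 4.616879 mL/hr
Volume infused = 4.616879 mL/hr × 15.9 hr = 73.40838 mL
Volume remaining = 109 − 73.40838 = 35.59162 mL
Drug remaining = 35.59162 mL × 7.201835 mg/mL = 256.325 mg

256 mg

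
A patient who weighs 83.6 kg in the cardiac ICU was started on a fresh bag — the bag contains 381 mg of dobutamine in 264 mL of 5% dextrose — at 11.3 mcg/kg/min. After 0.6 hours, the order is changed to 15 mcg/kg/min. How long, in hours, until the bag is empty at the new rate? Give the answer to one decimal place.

4.6 hours

Initial rate:
Dose = 11.3 mcg/kg/min × 83.6 kg = 944.68 mcg/min
944.68 mcg/min × 60 min/hr = 56680.8 mcg/hr
Concentration = 381 mg ÷ 264 mL = 1.443182 mg/mL = 1443.182 mcg/mL
Rate = 56680.8 mcg/hr ÷ 1443.182 mcg/mL = 39.27489 mL/hr
Volume infused so far = 39.27489 mL/hr × 0.6 hr = 23.56493 mL
Volume remaining = 264 − 23.56493 = 240.4351 mL
New rate:
Dose = 15 mcg/kg/min × 83.6 kg = 1254 mcg/min
1254 mcg/min × 60 min/hr = 75240 mcg/hr
Rate = 75240 mcg/hr ÷ 1443.182 mcg/mL = 52.1348 mL/hr
Time remaining = 240.4351 mL ÷ 52.1348 mL/hr = 4.611796 hr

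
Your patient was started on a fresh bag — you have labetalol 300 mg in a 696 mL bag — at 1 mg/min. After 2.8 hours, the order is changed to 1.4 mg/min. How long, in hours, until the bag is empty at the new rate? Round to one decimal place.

1.6 hours

Initial rate:
1 mg/min × 60 min/hr = 60 mg/hr
Concentration = 300 mg ÷ 696 mL = 0.4310345 mg/mL
Rate = 60 mg/hr ÷ 0.4310345 mg/mL = 139.2 mL/hr
Volume infused so far = 139.2 mL/hr × 2.8 hr = 389.76 mL
Volume remaining = 696 − 389.76 = 306.24 mL
New rate:
1.4 mg/min × 60 min/hr = 84 mg/hr
Rate = 84 mg/hr ÷ 0.4310345 mg/mL = 194.88 mL/hr
Time remaining = 306.24 mL ÷ 194.88 mL/hr = 1.571429 hr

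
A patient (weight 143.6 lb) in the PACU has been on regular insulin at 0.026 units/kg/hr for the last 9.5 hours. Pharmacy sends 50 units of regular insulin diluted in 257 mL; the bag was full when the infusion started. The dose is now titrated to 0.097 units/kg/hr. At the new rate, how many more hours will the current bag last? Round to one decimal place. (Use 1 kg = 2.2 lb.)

5.4 hours

Initial rate:
Weight = 143.6 lb ÷ 2.2 lb/kg = 65.27273 kg
Dose = 0.026 units/kg/hr × 65.27273 kg = 1.697091 units/hr
Concentration = 50 units ÷ 257 mL = 0.1945525 units/mL
Rate = 1.697091 units/hr ÷ 0.1945525 units/mL = 8.723047 mL/hr
Volume infused so far = 8.723047 mL/hr × 9.5 hr = 82.86895 mL
Volume remaining = 257 − 82.86895 = 174.1311 mL
New rate:
Dose = 0.097 units/kg/hr × 65.27273 kg = 6.331455 units/hr
Rate = 6.331455 units/hr ÷ 0.1945525 units/mL = 32.54368 mL/hr
Time remaining = 174.1311 mL ÷ 32.54368 mL/hr = 5.350688 hr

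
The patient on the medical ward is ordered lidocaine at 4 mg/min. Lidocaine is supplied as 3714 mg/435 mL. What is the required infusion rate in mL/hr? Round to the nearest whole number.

28 mL/hr

4 mg/min × 60 min/hr = 240 mg/hr
Concentration = 3714 mg ÷ 435 mL = 8.537931 mg/mL
Rate = 240 mg/hr ÷ 8.537931 mg/mL = 28.10985 mL/hr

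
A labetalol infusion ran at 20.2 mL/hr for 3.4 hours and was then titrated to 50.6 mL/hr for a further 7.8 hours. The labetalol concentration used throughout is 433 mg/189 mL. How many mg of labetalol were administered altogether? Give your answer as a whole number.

Concentration = 433 mg ÷ 189 mL = 2.291005 mg/mL
Stage 1: 20.2 mL/hr × 3.4 hr = 68.68 mL → 68.68 mL × 2.291005 mg/mL = 157.3462 mg
Stage 2: 50.6 mL/hr × 7.8 hr = 394.68 mL → 394.68 mL × 2.291005 mg/mL = 904.214 mg
Total = 157.3462 + 904.214 = 1061.56 mg

1062 mg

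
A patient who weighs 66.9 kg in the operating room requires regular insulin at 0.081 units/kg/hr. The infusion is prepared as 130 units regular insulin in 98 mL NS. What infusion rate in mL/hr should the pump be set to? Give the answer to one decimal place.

4.1 mL/hr

Dose = 0.081 units/kg/hr × 66.9 kg = 5.4189 units/hr
Concentration = 130 units ÷ 98 mL = 1.326531 units/mL
Rate = 5.4189 units/hr ÷ 1.326531 units/mL = 4.085017 mL/hr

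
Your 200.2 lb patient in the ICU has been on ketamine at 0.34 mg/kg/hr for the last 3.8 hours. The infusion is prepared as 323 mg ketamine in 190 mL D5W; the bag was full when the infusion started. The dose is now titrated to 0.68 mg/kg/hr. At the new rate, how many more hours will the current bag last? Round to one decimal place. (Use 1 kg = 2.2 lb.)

3.3 hours

Initial rate:
Weight = 200.2 lb ÷ 2.2 lb/kg = 91 kg
Dose = 0.34 mg/kg/hr × 91 kg = 30.94 mg/hr
Concentration = 323 mg ÷ 190 mL = 1.7 mg/mL
Rate = 30.94 mg/hr ÷ 1.7 mg/mL = 18.2 mL/hr
Volume infused so far = 18.2 mL/hr × 3.8 hr = 69.16 mL
Volume remaining = 190 − 69.16 = 120.84 mL
New rate:
Dose = 0.68 mg/kg/hr × 91 kg = 61.88 mg/hr
Rate = 61.88 mg/hr ÷ 1.7 mg/mL = 36.4 mL/hr
Time remaining = 120.84 mL ÷ 36.4 mL/hr = 3.31978 hr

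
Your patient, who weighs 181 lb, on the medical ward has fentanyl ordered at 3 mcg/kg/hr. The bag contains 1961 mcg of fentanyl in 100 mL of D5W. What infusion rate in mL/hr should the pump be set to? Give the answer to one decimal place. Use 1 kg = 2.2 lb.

Weight = 181 lb ÷ 2.2 lb/kg = 82.27273 kg
Dose = 3 mcg/kg/hr × 82.27273 kg = 246.8182 mcg/hr
Concentration = 1961 mcg ÷ 100 mL = 19.61 mcg/mL
Rate = 246.8182 mcg/hr ÷ 19.61 mcg/mL = 12.58634 mL/hr

12.6 mL/hr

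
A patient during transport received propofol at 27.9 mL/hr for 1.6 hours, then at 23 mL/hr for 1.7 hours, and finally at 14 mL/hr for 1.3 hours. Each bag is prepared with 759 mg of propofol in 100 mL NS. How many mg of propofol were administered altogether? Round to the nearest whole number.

Concentration = 759 mg ÷ 100 mL = 7.59 mg/mL
Stage 1: 27.9 mL/hr × 1.6 hr = 44.64 mL → 44.64 mL × 7.59 mg/mL = 338.8176 mg
Stage 2: 23 mL/hr × 1.7 hr = 39.1 mL → 39.1 mL × 7.59 mg/mL = 296.769 mg
Stage 3: 14 mL/hr × 1.3 hr = 18.2 mL → 18.2 mL × 7.59 mg/mL = 138.138 mg
Total = 338.8176 + 296.769 + 138.138 = 773.7246 mg

774 mg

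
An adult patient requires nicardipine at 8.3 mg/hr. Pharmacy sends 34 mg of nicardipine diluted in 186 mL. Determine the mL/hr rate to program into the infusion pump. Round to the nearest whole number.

45 mL/hr

Concentration = 34 mg ÷ 186 mL = 0.1827957 mg/mL
Rate = 8.3 mg/hr ÷ 0.1827957 mg/mL = 45.40588 mL/hr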